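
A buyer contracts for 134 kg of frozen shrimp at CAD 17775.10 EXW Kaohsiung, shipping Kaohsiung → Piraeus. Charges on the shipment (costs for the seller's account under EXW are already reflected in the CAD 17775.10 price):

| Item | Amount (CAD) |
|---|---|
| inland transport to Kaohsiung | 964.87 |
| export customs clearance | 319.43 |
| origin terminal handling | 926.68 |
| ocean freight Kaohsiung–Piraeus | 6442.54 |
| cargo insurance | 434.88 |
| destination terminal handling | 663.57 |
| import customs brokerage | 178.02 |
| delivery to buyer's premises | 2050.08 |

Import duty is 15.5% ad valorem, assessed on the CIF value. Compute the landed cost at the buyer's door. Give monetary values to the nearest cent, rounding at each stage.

Total landed cost: CAD 33919.01

EXW: the seller makes goods available at their premises; the buyer bears all onward costs.
CIF value = EXW price + inland to port + export clearance + origin terminal + freight + insurance = 17775.10 + 964.87 + 319.43 + 926.68 + 6442.54 + 434.88 = 26863.50
Import duty = 26863.50 × 15.5% = 4163.84
Buyer bears: inland to port 964.87 + export clearance 319.43 + origin terminal 926.68 + freight 6442.54 + insurance 434.88 + destination terminal 663.57 + brokerage 178.02 + delivery 2050.08 + duty 4163.84 = 16143.91
Landed cost = invoice 17775.10 + 16143.91 = 33919.01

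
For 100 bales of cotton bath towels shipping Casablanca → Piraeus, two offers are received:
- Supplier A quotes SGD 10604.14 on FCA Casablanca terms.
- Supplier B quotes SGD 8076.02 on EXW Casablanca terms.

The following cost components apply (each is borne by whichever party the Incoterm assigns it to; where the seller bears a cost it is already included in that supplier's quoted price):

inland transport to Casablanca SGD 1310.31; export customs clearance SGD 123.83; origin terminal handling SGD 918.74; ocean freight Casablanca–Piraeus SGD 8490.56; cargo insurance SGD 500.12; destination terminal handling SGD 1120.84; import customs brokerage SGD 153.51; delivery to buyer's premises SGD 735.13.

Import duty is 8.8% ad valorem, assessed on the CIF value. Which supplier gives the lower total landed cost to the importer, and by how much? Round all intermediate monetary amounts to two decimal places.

Supplier A (FCA):
CIF value = FCA price + origin terminal + freight + insurance = 10604.14 + 918.74 + 8490.56 + 500.12 = 20513.56
Import duty = 20513.56 × 8.8% = 1805.19
Buyer bears (A): 918.74 + 8490.56 + 500.12 + 1120.84 + 153.51 + 735.13 = 11918.90
Landed cost (A) = invoice 10604.14 + 11918.90 + duty 1805.19 = 24328.23
Supplier B (EXW):
CIF value = EXW price + inland to port + export clearance + origin terminal + freight + insurance = 8076.02 + 1310.31 + 123.83 + 918.74 + 8490.56 + 500.12 = 19419.58
Import duty = 19419.58 × 8.8% = 1708.92
Buyer bears (B): 1310.31 + 123.83 + 918.74 + 8490.56 + 500.12 + 1120.84 + 153.51 + 735.13 = 13353.04
Landed cost (B) = invoice 8076.02 + 13353.04 + duty 1708.92 = 23137.98
Difference = |24328.23 − 23137.98| = 1190.25

Supplier B is cheaper by SGD 1190.25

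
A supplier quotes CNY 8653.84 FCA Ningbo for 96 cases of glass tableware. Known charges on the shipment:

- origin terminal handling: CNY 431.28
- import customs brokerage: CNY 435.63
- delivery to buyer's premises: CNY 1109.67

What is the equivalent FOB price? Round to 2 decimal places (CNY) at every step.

Not relevant to the conversion: brokerage, delivery — on the buyer under both terms; not part of either seller's price.
From FCA to FOB, the seller additionally bears: origin terminal.
FOB price = 8653.84 + 431.28 = 9085.12

FOB price: CNY 9085.12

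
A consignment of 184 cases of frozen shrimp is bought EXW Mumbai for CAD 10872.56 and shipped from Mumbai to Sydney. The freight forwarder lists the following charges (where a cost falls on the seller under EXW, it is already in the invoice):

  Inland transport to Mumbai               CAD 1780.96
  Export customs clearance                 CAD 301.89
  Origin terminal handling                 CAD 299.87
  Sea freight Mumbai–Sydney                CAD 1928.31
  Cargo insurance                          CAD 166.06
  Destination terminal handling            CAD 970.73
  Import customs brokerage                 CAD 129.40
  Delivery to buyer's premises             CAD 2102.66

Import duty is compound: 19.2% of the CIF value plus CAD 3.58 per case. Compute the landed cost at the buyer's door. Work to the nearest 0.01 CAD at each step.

EXW: the seller makes goods available at their premises; the buyer bears all onward costs.
CIF value = EXW price + inland to port + export clearance + origin terminal + freight + insurance = 10872.56 + 1780.96 + 301.89 + 299.87 + 1928.31 + 166.06 = 15349.65
Ad valorem component: 15349.65 × 19.2% = 2947.13
Specific component: 184 × 3.58 = 658.72
Import duty = 2947.13 + 658.72 = 3605.85
Buyer bears: inland to port 1780.96 + export clearance 301.89 + origin terminal 299.87 + freight 1928.31 + insurance 166.06 + destination terminal 970.73 + brokerage 129.40 + delivery 2102.66 + duty 3605.85 = 11285.73
Landed cost = invoice 10872.56 + 11285.73 = 22158.29

Total landed cost: CAD 22158.29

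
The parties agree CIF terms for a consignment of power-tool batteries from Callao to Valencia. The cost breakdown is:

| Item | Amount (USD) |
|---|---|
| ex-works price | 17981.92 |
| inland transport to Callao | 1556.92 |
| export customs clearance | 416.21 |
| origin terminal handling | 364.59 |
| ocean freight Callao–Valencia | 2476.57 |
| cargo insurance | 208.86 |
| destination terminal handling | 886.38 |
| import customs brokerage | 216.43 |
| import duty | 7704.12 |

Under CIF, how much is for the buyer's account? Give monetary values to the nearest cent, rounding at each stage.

CIF: the seller pays costs through ocean freight and marine insurance to the destination port.
Seller's account: goods 17981.92 + inland to port 1556.92 + export clearance 416.21 + origin terminal 364.59 + freight 2476.57 + insurance 208.86 = 23005.07
Buyer's account: destination terminal 886.38 + brokerage 216.43 + duty 7704.12 = 8806.93

Buyer's account: USD 8806.93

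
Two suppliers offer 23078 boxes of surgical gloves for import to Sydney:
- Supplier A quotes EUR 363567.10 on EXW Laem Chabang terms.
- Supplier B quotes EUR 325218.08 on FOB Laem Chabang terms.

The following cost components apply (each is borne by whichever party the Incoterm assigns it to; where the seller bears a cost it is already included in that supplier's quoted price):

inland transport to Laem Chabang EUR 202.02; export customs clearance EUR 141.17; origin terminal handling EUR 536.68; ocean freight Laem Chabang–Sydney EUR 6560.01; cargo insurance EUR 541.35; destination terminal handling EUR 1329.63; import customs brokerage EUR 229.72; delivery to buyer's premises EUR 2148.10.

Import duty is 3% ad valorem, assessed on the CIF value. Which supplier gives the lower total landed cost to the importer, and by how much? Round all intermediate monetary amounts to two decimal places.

Supplier A (EXW):
CIF value = EXW price + inland to port + export clearance + origin terminal + freight + insurance = 363567.10 + 202.02 + 141.17 + 536.68 + 6560.01 + 541.35 = 371548.33
Import duty = 371548.33 × 3% = 11146.45
Buyer bears (A): 202.02 + 141.17 + 536.68 + 6560.01 + 541.35 + 1329.63 + 229.72 + 2148.10 = 11688.68
Landed cost (A) = invoice 363567.10 + 11688.68 + duty 11146.45 = 386402.23
Supplier B (FOB):
CIF value = FOB price + freight + insurance = 325218.08 + 6560.01 + 541.35 = 332319.44
Import duty = 332319.44 × 3% = 9969.58
Buyer bears (B): 6560.01 + 541.35 + 1329.63 + 229.72 + 2148.10 = 10808.81
Landed cost (B) = invoice 325218.08 + 10808.81 + duty 9969.58 = 345996.47
Difference = |386402.23 − 345996.47| = 40405.76

Supplier B is cheaper by EUR 40405.76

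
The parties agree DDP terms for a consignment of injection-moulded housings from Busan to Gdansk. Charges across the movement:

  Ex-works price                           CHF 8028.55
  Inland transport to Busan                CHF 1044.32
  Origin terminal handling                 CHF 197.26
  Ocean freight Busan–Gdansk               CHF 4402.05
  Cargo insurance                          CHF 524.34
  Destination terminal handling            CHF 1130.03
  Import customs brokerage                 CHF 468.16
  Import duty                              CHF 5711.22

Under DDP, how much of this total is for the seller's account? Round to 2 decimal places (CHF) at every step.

Seller's account: CHF 21505.93

DDP: the seller bears all costs including import duty.
Seller's account: goods 8028.55 + inland to port 1044.32 + origin terminal 197.26 + freight 4402.05 + insurance 524.34 + destination terminal 1130.03 + brokerage 468.16 + duty 5711.22 = 21505.93
Buyer's account: 0.00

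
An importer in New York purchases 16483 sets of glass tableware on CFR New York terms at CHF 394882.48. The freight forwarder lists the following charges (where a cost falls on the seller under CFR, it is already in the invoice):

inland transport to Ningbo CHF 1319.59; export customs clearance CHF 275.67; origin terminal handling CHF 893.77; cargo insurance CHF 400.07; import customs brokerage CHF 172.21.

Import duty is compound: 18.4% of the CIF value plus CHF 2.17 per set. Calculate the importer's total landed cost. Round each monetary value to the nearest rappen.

CFR: the seller pays costs through ocean freight to the destination port, but not insurance.
Already in the invoice (seller's account under CFR): inland to port, export clearance, origin terminal — exclude.
CIF value = CFR price + insurance = 394882.48 + 400.07 = 395282.55
Ad valorem component: 395282.55 × 18.4% = 72731.99
Specific component: 16483 × 2.17 = 35768.11
Import duty = 72731.99 + 35768.11 = 108500.10
Buyer bears: insurance 400.07 + brokerage 172.21 + duty 108500.10 = 109072.38
Landed cost = invoice 394882.48 + 109072.38 = 503954.86

Total landed cost: CHF 503954.86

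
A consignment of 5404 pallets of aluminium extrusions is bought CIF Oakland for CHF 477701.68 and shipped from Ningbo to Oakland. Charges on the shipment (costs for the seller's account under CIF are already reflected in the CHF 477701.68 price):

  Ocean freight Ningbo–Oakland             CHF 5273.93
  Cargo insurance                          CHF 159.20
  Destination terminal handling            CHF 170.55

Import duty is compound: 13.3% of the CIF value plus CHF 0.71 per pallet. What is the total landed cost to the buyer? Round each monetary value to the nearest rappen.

CIF: the seller pays costs through ocean freight and marine insurance to the destination port.
Already in the invoice (seller's account under CIF): freight, insurance — exclude.
The CIF price already equals the CIF value: 477701.68
Ad valorem component: 477701.68 × 13.3% = 63534.32
Specific component: 5404 × 0.71 = 3836.84
Import duty = 63534.32 + 3836.84 = 67371.16
Buyer bears: destination terminal 170.55 + duty 67371.16 = 67541.71
Landed cost = invoice 477701.68 + 67541.71 = 545243.39

Total landed cost: CHF 545243.39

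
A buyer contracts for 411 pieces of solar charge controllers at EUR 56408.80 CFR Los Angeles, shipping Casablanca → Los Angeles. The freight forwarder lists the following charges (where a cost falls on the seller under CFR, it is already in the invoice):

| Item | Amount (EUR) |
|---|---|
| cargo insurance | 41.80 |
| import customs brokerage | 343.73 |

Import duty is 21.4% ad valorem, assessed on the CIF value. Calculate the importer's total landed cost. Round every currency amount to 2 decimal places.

Total landed cost: EUR 68874.76

CFR: the seller pays costs through ocean freight to the destination port, but not insurance.
CIF value = CFR price + insurance = 56408.80 + 41.80 = 56450.60
Import duty = 56450.60 × 21.4% = 12080.43
Buyer bears: insurance 41.80 + brokerage 343.73 + duty 12080.43 = 12465.96
Landed cost = invoice 56408.80 + 12465.96 = 68874.76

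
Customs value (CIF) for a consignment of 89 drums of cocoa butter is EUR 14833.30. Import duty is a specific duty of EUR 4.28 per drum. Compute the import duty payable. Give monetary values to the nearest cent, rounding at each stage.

Import duty: EUR 380.92

Import duty = 89 × 4.28 = 380.92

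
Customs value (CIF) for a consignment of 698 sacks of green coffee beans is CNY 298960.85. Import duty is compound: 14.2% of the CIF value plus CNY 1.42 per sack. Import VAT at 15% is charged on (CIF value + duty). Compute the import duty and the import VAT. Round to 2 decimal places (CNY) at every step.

Ad valorem component: 298960.85 × 14.2% = 42452.44
Specific component: 698 × 1.42 = 991.16
Import duty = 42452.44 + 991.16 = 43443.60
VAT base = CIF + duty = 298960.85 + 43443.60 = 342404.45
Import VAT = 342404.45 × 15% = 51360.67

Import duty: CNY 43443.60; import VAT: CNY 51360.67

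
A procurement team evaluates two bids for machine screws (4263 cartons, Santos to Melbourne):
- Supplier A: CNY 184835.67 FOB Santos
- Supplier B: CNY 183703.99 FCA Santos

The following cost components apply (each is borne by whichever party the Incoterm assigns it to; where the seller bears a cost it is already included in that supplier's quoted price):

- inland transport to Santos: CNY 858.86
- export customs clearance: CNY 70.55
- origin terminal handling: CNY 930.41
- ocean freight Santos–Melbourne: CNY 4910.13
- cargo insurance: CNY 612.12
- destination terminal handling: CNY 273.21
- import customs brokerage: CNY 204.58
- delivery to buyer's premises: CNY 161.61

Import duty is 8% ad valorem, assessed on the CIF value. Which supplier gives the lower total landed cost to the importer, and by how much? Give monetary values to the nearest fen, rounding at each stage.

Supplier A (FOB):
CIF value = FOB price + freight + insurance = 184835.67 + 4910.13 + 612.12 = 190357.92
Import duty = 190357.92 × 8% = 15228.63
Buyer bears (A): 4910.13 + 612.12 + 273.21 + 204.58 + 161.61 = 6161.65
Landed cost (A) = invoice 184835.67 + 6161.65 + duty 15228.63 = 206225.95
Supplier B (FCA):
CIF value = FCA price + origin terminal + freight + insurance = 183703.99 + 930.41 + 4910.13 + 612.12 = 190156.65
Import duty = 190156.65 × 8% = 15212.53
Buyer bears (B): 930.41 + 4910.13 + 612.12 + 273.21 + 204.58 + 161.61 = 7092.06
Landed cost (B) = invoice 183703.99 + 7092.06 + duty 15212.53 = 206008.58
Difference = |206225.95 − 206008.58| = 217.37

Supplier B is cheaper by CNY 217.37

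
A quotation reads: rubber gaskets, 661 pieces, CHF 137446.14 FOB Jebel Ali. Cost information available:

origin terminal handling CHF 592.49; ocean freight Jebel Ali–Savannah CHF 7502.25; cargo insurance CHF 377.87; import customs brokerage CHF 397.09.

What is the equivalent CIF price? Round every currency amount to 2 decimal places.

Not relevant to the conversion: origin terminal — on the seller under both FOB and CIF; already in the FOB price and stays in the CIF price. brokerage — on the buyer under both terms; not part of either seller's price.
From FOB to CIF, the seller additionally bears: freight, insurance.
CIF price = 137446.14 + 7502.25 + 377.87 = 145326.26

CIF price: CHF 145326.26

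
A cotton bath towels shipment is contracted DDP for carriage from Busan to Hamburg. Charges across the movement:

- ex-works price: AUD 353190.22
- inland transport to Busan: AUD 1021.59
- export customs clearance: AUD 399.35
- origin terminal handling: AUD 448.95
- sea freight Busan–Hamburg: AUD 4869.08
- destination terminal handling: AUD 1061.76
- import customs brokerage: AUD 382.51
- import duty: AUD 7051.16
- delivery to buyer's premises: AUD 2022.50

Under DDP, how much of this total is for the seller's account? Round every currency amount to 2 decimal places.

DDP: the seller bears all costs including import duty.
Seller's account: goods 353190.22 + inland to port 1021.59 + export clearance 399.35 + origin terminal 448.95 + freight 4869.08 + destination terminal 1061.76 + brokerage 382.51 + duty 7051.16 + delivery 2022.50 = 370447.12
Buyer's account: 0.00

Seller's account: AUD 370447.12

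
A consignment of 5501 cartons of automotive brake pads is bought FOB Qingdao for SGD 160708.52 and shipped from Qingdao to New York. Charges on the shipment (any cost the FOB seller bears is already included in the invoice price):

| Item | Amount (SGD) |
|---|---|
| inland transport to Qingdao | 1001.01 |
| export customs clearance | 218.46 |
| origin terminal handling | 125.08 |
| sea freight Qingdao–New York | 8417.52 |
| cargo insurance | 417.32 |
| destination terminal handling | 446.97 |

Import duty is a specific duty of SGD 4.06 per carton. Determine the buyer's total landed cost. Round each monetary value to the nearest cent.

Total landed cost: SGD 192324.39

FOB: the seller bears costs until goods are on board at the origin port; the buyer bears freight, insurance and all costs thereafter.
Already in the invoice (seller's account under FOB): inland to port, export clearance, origin terminal — exclude.
CIF value = FOB price + freight + insurance = 160708.52 + 8417.52 + 417.32 = 169543.36
Import duty = 5501 × 4.06 = 22334.06
Buyer bears: freight 8417.52 + insurance 417.32 + destination terminal 446.97 + duty 22334.06 = 31615.87
Landed cost = invoice 160708.52 + 31615.87 = 192324.39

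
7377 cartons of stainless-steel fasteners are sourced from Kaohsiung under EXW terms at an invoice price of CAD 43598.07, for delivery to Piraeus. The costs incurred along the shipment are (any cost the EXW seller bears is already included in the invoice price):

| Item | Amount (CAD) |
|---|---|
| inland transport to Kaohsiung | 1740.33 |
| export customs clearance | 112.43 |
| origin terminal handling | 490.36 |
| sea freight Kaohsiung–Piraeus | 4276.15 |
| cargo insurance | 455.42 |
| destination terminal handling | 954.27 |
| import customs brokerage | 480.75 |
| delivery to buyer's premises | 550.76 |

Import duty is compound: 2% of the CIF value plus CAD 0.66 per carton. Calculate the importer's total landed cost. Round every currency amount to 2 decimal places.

EXW: the seller makes goods available at their premises; the buyer bears all onward costs.
CIF value = EXW price + inland to port + export clearance + origin terminal + freight + insurance = 43598.07 + 1740.33 + 112.43 + 490.36 + 4276.15 + 455.42 = 50672.76
Ad valorem component: 50672.76 × 2% = 1013.46
Specific component: 7377 × 0.66 = 4868.82
Import duty = 1013.46 + 4868.82 = 5882.28
Buyer bears: inland to port 1740.33 + export clearance 112.43 + origin terminal 490.36 + freight 4276.15 + insurance 455.42 + destination terminal 954.27 + brokerage 480.75 + delivery 550.76 + duty 5882.28 = 14942.75
Landed cost = invoice 43598.07 + 14942.75 = 58540.82

Total landed cost: CAD 58540.82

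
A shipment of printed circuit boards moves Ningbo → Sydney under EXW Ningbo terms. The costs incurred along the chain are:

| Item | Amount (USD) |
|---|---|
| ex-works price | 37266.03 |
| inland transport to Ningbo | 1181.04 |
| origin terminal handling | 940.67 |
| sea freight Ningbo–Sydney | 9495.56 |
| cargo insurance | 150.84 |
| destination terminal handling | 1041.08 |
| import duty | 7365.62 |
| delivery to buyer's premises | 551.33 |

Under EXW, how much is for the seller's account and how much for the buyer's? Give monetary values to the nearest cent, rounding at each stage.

Seller: USD 37266.03; buyer: USD 20726.14

EXW: the seller makes goods available at their premises; the buyer bears all onward costs.
Seller's account: goods 37266.03 = 37266.03
Buyer's account: inland to port 1181.04 + origin terminal 940.67 + freight 9495.56 + insurance 150.84 + destination terminal 1041.08 + duty 7365.62 + delivery 551.33 = 20726.14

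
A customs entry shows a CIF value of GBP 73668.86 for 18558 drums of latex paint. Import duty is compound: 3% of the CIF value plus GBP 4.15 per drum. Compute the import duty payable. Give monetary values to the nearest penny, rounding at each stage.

Ad valorem component: 73668.86 × 3% = 2210.07
Specific component: 18558 × 4.15 = 77015.70
Import duty = 2210.07 + 77015.70 = 79225.77

Import duty: GBP 79225.77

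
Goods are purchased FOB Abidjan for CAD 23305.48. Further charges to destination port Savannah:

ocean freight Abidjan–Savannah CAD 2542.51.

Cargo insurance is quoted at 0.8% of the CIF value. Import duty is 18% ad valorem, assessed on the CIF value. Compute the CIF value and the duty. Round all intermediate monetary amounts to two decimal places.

CIF value: CAD 26056.44; import duty: CAD 4690.16

Let C be the CIF value. C = FOB price + freight + 0.8% × C
C − 0.8% × C = 23305.48 + 2542.51
0.992 × C = 25847.99
C = 25847.99 / 0.992 = 26056.44
Insurance premium = 0.8% × 26056.44 = 208.45
Import duty = 26056.44 × 18% = 4690.16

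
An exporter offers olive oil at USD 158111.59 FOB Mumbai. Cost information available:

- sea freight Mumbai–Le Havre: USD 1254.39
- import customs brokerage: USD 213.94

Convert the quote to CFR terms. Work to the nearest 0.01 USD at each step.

CFR price: USD 159365.98

Not relevant to the conversion: brokerage — on the buyer under both terms; not part of either seller's price.
From FOB to CFR, the seller additionally bears: freight.
CFR price = 158111.59 + 1254.39 = 159365.98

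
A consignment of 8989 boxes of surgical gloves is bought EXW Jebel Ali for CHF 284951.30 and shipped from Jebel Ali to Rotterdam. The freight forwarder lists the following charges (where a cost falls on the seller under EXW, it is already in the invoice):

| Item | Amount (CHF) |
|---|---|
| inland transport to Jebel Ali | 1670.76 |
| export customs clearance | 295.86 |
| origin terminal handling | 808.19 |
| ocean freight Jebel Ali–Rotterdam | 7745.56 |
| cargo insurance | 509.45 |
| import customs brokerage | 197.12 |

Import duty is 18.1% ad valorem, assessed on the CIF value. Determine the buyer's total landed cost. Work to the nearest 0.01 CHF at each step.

EXW: the seller makes goods available at their premises; the buyer bears all onward costs.
CIF value = EXW price + inland to port + export clearance + origin terminal + freight + insurance = 284951.30 + 1670.76 + 295.86 + 808.19 + 7745.56 + 509.45 = 295981.12
Import duty = 295981.12 × 18.1% = 53572.58
Buyer bears: inland to port 1670.76 + export clearance 295.86 + origin terminal 808.19 + freight 7745.56 + insurance 509.45 + brokerage 197.12 + duty 53572.58 = 64799.52
Landed cost = invoice 284951.30 + 64799.52 = 349750.82

Total landed cost: CHF 349750.82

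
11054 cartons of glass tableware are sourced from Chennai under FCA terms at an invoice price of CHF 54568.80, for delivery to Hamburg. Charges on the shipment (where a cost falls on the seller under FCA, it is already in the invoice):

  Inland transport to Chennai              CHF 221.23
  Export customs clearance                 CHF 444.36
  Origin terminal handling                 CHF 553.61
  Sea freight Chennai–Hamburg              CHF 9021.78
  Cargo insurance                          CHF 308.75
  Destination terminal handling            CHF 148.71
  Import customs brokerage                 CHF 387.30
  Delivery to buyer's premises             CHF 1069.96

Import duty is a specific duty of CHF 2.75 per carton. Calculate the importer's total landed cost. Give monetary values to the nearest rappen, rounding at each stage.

Total landed cost: CHF 96457.41

FCA: the seller delivers export-cleared goods to the carrier; the buyer bears costs from that point.
Already in the invoice (seller's account under FCA): inland to port, export clearance — exclude.
CIF value = FCA price + origin terminal + freight + insurance = 54568.80 + 553.61 + 9021.78 + 308.75 = 64452.94
Import duty = 11054 × 2.75 = 30398.50
Buyer bears: origin terminal 553.61 + freight 9021.78 + insurance 308.75 + destination terminal 148.71 + brokerage 387.30 + delivery 1069.96 + duty 30398.50 = 41888.61
Landed cost = invoice 54568.80 + 41888.61 = 96457.41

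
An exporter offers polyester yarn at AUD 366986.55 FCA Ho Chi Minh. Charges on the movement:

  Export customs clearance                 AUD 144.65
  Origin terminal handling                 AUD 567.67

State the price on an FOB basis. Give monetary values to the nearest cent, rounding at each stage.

FOB price: AUD 367554.22

Not relevant to the conversion: export clearance — on the seller under both FCA and FOB; already in the FCA price and stays in the FOB price.
From FCA to FOB, the seller additionally bears: origin terminal.
FOB price = 366986.55 + 567.67 = 367554.22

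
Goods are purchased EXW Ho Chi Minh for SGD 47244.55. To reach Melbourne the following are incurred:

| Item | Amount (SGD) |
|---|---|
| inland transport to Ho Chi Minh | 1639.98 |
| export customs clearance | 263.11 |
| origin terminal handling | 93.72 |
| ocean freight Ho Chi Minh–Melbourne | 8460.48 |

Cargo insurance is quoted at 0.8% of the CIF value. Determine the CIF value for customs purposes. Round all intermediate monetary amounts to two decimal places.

Let C be the CIF value. C = EXW price + pre-shipment costs + freight + 0.8% × C
C − 0.8% × C = 47244.55 + 1639.98 + 263.11 + 93.72 + 8460.48
0.992 × C = 57701.84
C = 57701.84 / 0.992 = 58167.18
Insurance premium = 0.8% × 58167.18 = 465.34

CIF value: SGD 58167.18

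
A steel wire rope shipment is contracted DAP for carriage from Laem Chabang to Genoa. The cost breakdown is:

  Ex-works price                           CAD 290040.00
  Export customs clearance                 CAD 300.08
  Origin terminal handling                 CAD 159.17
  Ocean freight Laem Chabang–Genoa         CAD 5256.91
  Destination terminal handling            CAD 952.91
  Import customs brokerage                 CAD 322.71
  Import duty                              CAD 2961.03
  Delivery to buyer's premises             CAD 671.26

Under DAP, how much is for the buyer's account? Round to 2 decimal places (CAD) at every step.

DAP: the seller bears all costs to the named destination except import duty and clearance.
Seller's account: goods 290040.00 + export clearance 300.08 + origin terminal 159.17 + freight 5256.91 + destination terminal 952.91 + delivery 671.26 = 297380.33
Buyer's account: brokerage 322.71 + duty 2961.03 = 3283.74

Buyer's account: CAD 3283.74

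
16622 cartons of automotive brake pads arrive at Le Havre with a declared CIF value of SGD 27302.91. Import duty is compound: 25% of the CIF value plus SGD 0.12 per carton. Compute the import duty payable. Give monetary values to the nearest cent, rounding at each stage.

Ad valorem component: 27302.91 × 25% = 6825.73
Specific component: 16622 × 0.12 = 1994.64
Import duty = 6825.73 + 1994.64 = 8820.37

Import duty: SGD 8820.37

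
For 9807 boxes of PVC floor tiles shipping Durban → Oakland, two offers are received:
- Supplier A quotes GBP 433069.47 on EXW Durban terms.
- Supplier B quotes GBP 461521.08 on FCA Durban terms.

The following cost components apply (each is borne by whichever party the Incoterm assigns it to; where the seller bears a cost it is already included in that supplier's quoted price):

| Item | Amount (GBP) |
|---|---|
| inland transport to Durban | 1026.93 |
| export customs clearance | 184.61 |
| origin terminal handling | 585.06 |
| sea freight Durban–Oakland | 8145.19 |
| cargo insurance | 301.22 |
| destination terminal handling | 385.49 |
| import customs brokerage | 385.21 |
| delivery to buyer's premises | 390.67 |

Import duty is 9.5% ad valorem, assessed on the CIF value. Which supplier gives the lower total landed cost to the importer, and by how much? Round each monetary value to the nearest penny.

Supplier A (EXW):
CIF value = EXW price + inland to port + export clearance + origin terminal + freight + insurance = 433069.47 + 1026.93 + 184.61 + 585.06 + 8145.19 + 301.22 = 443312.48
Import duty = 443312.48 × 9.5% = 42114.69
Buyer bears (A): 1026.93 + 184.61 + 585.06 + 8145.19 + 301.22 + 385.49 + 385.21 + 390.67 = 11404.38
Landed cost (A) = invoice 433069.47 + 11404.38 + duty 42114.69 = 486588.54
Supplier B (FCA):
CIF value = FCA price + origin terminal + freight + insurance = 461521.08 + 585.06 + 8145.19 + 301.22 = 470552.55
Import duty = 470552.55 × 9.5% = 44702.49
Buyer bears (B): 585.06 + 8145.19 + 301.22 + 385.49 + 385.21 + 390.67 = 10192.84
Landed cost (B) = invoice 461521.08 + 10192.84 + duty 44702.49 = 516416.41
Difference = |486588.54 − 516416.41| = 29827.87

Supplier A is cheaper by GBP 29827.87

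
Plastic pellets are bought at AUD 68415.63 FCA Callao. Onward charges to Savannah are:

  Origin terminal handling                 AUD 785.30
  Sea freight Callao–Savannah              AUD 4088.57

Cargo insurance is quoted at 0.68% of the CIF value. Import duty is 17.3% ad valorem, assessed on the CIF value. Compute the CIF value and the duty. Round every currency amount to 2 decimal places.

Let C be the CIF value. C = FCA price + pre-shipment costs + freight + 0.68% × C
C − 0.68% × C = 68415.63 + 785.30 + 4088.57
0.9932 × C = 73289.50
C = 73289.50 / 0.9932 = 73791.28
Insurance premium = 0.68% × 73791.28 = 501.78
Import duty = 73791.28 × 17.3% = 12765.89

CIF value: AUD 73791.28; import duty: AUD 12765.89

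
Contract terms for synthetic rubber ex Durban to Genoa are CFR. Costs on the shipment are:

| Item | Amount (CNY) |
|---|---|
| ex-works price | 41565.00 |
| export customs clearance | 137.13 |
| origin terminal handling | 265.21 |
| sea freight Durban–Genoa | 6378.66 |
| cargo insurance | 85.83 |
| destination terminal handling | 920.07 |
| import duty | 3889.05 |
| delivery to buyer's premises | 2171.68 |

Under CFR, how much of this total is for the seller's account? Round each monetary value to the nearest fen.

Seller's account: CNY 48346.00

CFR: the seller pays costs through ocean freight to the destination port, but not insurance.
Seller's account: goods 41565.00 + export clearance 137.13 + origin terminal 265.21 + freight 6378.66 = 48346.00
Buyer's account: insurance 85.83 + destination terminal 920.07 + duty 3889.05 + delivery 2171.68 = 7066.63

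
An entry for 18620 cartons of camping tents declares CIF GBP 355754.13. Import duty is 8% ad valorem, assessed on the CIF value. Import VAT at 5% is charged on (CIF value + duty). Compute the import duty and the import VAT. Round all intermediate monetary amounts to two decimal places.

Import duty: GBP 28460.33; import VAT: GBP 19210.72

Import duty = 355754.13 × 8% = 28460.33
VAT base = CIF + duty = 355754.13 + 28460.33 = 384214.46
Import VAT = 384214.46 × 5% = 19210.72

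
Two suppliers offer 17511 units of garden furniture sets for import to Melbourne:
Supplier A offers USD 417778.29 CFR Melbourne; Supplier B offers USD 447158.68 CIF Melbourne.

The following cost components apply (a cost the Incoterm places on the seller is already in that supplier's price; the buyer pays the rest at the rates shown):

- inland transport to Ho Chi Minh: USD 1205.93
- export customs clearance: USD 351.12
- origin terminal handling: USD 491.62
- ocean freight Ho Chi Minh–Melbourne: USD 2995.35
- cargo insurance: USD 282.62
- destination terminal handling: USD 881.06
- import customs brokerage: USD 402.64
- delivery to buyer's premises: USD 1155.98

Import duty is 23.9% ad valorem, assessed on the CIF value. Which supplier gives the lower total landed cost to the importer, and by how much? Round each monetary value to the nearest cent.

Supplier A (CFR):
CIF value = CFR price + insurance = 417778.29 + 282.62 = 418060.91
Import duty = 418060.91 × 23.9% = 99916.56
Buyer bears (A): 282.62 + 881.06 + 402.64 + 1155.98 = 2722.30
Landed cost (A) = invoice 417778.29 + 2722.30 + duty 99916.56 = 520417.15
Supplier B (CIF):
The CIF price already equals the CIF value: 447158.68
Import duty = 447158.68 × 23.9% = 106870.92
Buyer bears (B): 881.06 + 402.64 + 1155.98 = 2439.68
Landed cost (B) = invoice 447158.68 + 2439.68 + duty 106870.92 = 556469.28
Difference = |520417.15 − 556469.28| = 36052.13

Supplier A is cheaper by USD 36052.13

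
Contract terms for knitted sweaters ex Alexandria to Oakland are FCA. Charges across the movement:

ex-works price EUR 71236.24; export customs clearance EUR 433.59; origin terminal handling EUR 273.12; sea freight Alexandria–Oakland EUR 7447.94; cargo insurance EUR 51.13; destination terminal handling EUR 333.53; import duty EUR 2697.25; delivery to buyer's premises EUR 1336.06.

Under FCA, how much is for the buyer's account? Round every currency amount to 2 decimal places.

Buyer's account: EUR 12139.03

FCA: the seller delivers export-cleared goods to the carrier; the buyer bears costs from that point.
Seller's account: goods 71236.24 + export clearance 433.59 = 71669.83
Buyer's account: origin terminal 273.12 + freight 7447.94 + insurance 51.13 + destination terminal 333.53 + duty 2697.25 + delivery 1336.06 = 12139.03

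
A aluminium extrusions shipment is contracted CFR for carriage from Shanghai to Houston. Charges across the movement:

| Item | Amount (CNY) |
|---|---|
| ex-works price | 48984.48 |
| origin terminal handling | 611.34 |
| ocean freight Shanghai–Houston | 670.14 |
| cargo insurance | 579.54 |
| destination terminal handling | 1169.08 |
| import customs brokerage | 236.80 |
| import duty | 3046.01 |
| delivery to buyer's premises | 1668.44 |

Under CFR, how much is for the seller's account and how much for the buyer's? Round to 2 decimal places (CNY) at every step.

CFR: the seller pays costs through ocean freight to the destination port, but not insurance.
Seller's account: goods 48984.48 + origin terminal 611.34 + freight 670.14 = 50265.96
Buyer's account: insurance 579.54 + destination terminal 1169.08 + brokerage 236.80 + duty 3046.01 + delivery 1668.44 = 6699.87

Seller: CNY 50265.96; buyer: CNY 6699.87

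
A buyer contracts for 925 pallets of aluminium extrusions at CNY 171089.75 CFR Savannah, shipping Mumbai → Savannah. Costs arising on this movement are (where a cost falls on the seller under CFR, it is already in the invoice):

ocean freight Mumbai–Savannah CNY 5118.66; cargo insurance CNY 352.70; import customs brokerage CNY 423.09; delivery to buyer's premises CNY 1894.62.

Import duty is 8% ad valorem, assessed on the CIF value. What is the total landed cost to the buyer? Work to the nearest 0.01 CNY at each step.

Total landed cost: CNY 187475.56

CFR: the seller pays costs through ocean freight to the destination port, but not insurance.
Already in the invoice (seller's account under CFR): freight — exclude.
CIF value = CFR price + insurance = 171089.75 + 352.70 = 171442.45
Import duty = 171442.45 × 8% = 13715.40
Buyer bears: insurance 352.70 + brokerage 423.09 + delivery 1894.62 + duty 13715.40 = 16385.81
Landed cost = invoice 171089.75 + 16385.81 = 187475.56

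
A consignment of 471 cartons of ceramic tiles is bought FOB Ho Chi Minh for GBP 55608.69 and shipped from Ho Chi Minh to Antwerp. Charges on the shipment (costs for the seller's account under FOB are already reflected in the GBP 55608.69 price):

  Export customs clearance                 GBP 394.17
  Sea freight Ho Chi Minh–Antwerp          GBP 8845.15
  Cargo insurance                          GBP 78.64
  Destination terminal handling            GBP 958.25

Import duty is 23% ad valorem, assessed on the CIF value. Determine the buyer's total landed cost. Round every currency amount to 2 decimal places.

FOB: the seller bears costs until goods are on board at the origin port; the buyer bears freight, insurance and all costs thereafter.
Already in the invoice (seller's account under FOB): export clearance — exclude.
CIF value = FOB price + freight + insurance = 55608.69 + 8845.15 + 78.64 = 64532.48
Import duty = 64532.48 × 23% = 14842.47
Buyer bears: freight 8845.15 + insurance 78.64 + destination terminal 958.25 + duty 14842.47 = 24724.51
Landed cost = invoice 55608.69 + 24724.51 = 80333.20

Total landed cost: GBP 80333.20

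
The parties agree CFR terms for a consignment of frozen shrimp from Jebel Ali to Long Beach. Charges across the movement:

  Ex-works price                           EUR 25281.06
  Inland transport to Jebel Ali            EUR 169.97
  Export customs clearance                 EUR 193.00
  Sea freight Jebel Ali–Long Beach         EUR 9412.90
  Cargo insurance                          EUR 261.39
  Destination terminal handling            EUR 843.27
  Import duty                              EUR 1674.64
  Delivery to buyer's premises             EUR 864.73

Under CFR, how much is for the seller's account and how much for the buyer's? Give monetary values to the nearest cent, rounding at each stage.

CFR: the seller pays costs through ocean freight to the destination port, but not insurance.
Seller's account: goods 25281.06 + inland to port 169.97 + export clearance 193.00 + freight 9412.90 = 35056.93
Buyer's account: insurance 261.39 + destination terminal 843.27 + duty 1674.64 + delivery 864.73 = 3644.03

Seller: EUR 35056.93; buyer: EUR 3644.03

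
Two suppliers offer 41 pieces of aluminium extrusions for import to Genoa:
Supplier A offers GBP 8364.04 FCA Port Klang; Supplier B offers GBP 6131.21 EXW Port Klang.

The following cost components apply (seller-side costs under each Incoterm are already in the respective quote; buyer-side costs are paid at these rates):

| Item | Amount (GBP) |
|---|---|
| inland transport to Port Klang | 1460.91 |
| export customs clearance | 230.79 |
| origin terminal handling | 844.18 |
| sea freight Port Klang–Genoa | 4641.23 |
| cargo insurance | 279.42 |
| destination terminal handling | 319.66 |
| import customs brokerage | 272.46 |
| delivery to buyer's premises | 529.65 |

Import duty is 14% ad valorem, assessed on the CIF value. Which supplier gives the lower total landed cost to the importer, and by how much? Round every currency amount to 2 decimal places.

Supplier B is cheaper by GBP 616.89

Supplier A (FCA):
CIF value = FCA price + origin terminal + freight + insurance = 8364.04 + 844.18 + 4641.23 + 279.42 = 14128.87
Import duty = 14128.87 × 14% = 1978.04
Buyer bears (A): 844.18 + 4641.23 + 279.42 + 319.66 + 272.46 + 529.65 = 6886.60
Landed cost (A) = invoice 8364.04 + 6886.60 + duty 1978.04 = 17228.68
Supplier B (EXW):
CIF value = EXW price + inland to port + export clearance + origin terminal + freight + insurance = 6131.21 + 1460.91 + 230.79 + 844.18 + 4641.23 + 279.42 = 13587.74
Import duty = 13587.74 × 14% = 1902.28
Buyer bears (B): 1460.91 + 230.79 + 844.18 + 4641.23 + 279.42 + 319.66 + 272.46 + 529.65 = 8578.30
Landed cost (B) = invoice 6131.21 + 8578.30 + duty 1902.28 = 16611.79
Difference = |17228.68 − 16611.79| = 616.89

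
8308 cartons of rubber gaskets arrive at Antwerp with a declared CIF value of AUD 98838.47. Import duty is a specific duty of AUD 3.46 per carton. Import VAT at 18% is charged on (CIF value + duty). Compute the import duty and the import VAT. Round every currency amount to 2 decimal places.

Import duty = 8308 × 3.46 = 28745.68
VAT base = CIF + duty = 98838.47 + 28745.68 = 127584.15
Import VAT = 127584.15 × 18% = 22965.15

Import duty: AUD 28745.68; import VAT: AUD 22965.15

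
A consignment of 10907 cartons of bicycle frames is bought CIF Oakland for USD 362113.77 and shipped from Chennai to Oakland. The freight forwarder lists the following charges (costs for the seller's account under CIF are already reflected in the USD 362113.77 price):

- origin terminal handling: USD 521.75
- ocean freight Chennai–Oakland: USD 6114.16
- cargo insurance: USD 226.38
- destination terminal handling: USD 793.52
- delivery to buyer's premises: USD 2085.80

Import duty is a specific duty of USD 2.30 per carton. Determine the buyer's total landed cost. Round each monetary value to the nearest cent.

CIF: the seller pays costs through ocean freight and marine insurance to the destination port.
Already in the invoice (seller's account under CIF): origin terminal, freight, insurance — exclude.
The CIF price already equals the CIF value: 362113.77
Import duty = 10907 × 2.30 = 25086.10
Buyer bears: destination terminal 793.52 + delivery 2085.80 + duty 25086.10 = 27965.42
Landed cost = invoice 362113.77 + 27965.42 = 390079.19

Total landed cost: USD 390079.19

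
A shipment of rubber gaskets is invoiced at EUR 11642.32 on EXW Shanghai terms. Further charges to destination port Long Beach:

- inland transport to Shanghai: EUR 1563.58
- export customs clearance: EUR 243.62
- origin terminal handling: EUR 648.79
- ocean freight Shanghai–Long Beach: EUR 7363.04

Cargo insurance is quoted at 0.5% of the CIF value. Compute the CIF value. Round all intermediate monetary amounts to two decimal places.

Let C be the CIF value. C = EXW price + pre-shipment costs + freight + 0.5% × C
C − 0.5% × C = 11642.32 + 1563.58 + 243.62 + 648.79 + 7363.04
0.995 × C = 21461.35
C = 21461.35 / 0.995 = 21569.20
Insurance premium = 0.5% × 21569.20 = 107.85

CIF value: EUR 21569.20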